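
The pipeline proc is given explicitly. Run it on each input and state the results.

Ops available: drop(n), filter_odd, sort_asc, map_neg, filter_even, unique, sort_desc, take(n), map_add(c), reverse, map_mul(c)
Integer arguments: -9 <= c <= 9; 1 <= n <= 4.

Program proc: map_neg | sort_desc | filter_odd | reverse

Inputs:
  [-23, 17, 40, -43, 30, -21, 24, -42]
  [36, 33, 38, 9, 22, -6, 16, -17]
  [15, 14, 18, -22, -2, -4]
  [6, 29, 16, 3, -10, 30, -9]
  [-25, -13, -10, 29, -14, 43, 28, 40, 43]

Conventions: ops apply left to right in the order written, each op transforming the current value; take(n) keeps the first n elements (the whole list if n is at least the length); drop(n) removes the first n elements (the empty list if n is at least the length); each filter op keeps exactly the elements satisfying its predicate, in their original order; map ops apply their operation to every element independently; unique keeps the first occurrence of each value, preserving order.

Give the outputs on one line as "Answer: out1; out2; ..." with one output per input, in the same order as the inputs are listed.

Execution, op by op:
  [-23, 17, 40, -43, 30, -21, 24, -42] -> [23, -17, -40, 43, -30, 21, -24, 42] -> [43, 42, 23, 21, -17, -24, -30, -40] -> [43, 23, 21, -17] -> [-17, 21, 23, 43]
  [36, 33, 38, 9, 22, -6, 16, -17] -> [-36, -33, -38, -9, -22, 6, -16, 17] -> [17, 6, -9, -16, -22, -33, -36, -38] -> [17, -9, -33] -> [-33, -9, 17]
  [15, 14, 18, -22, -2, -4] -> [-15, -14, -18, 22, 2, 4] -> [22, 4, 2, -14, -15, -18] -> [-15] -> [-15]
  [6, 29, 16, 3, -10, 30, -9] -> [-6, -29, -16, -3, 10, -30, 9] -> [10, 9, -3, -6, -16, -29, -30] -> [9, -3, -29] -> [-29, -3, 9]
  [-25, -13, -10, 29, -14, 43, 28, 40, 43] -> [25, 13, 10, -29, 14, -43, -28, -40, -43] -> [25, 14, 13, 10, -28, -29, -40, -43, -43] -> [25, 13, -29, -43, -43] -> [-43, -43, -29, 13, 25]

[-17, 21, 23, 43]; [-33, -9, 17]; [-15]; [-29, -3, 9]; [-43, -43, -29, 13, 25]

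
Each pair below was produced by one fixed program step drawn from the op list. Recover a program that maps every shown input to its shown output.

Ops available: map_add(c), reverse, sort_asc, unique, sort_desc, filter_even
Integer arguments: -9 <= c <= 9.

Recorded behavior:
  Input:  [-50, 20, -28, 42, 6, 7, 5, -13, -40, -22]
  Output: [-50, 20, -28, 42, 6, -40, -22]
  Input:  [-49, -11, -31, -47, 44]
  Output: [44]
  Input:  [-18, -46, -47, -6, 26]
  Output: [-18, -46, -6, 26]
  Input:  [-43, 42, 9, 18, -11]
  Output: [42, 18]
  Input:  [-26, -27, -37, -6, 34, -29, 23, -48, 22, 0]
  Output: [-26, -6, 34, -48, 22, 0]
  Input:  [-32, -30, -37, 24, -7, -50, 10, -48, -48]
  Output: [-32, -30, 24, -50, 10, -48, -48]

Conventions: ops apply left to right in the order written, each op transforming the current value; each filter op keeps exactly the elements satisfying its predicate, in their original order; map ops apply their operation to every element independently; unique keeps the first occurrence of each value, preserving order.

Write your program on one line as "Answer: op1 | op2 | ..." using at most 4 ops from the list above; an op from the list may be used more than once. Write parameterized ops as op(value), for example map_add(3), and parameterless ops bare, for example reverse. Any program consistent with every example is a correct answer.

reverse | filter_even | reverse

Check, running the answer program on each example:
  [-50, 20, -28, 42, 6, 7, 5, -13, -40, -22] -> [-22, -40, -13, 5, 7, 6, 42, -28, 20, -50] -> [-22, -40, 6, 42, -28, 20, -50] -> [-50, 20, -28, 42, 6, -40, -22]
  [-49, -11, -31, -47, 44] -> [44, -47, -31, -11, -49] -> [44] -> [44]
  [-18, -46, -47, -6, 26] -> [26, -6, -47, -46, -18] -> [26, -6, -46, -18] -> [-18, -46, -6, 26]
  [-43, 42, 9, 18, -11] -> [-11, 18, 9, 42, -43] -> [18, 42] -> [42, 18]
  [-26, -27, -37, -6, 34, -29, 23, -48, 22, 0] -> [0, 22, -48, 23, -29, 34, -6, -37, -27, -26] -> [0, 22, -48, 34, -6, -26] -> [-26, -6, 34, -48, 22, 0]
  [-32, -30, -37, 24, -7, -50, 10, -48, -48] -> [-48, -48, 10, -50, -7, 24, -37, -30, -32] -> [-48, -48, 10, -50, 24, -30, -32] -> [-32, -30, 24, -50, 10, -48, -48]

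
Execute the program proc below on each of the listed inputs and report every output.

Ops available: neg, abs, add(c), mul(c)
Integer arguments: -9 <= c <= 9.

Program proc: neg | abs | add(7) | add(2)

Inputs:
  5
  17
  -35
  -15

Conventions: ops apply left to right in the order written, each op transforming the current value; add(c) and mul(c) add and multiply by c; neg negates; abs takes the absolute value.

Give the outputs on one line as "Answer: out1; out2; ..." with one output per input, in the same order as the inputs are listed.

14; 26; 44; 24

Execution, op by op:
  5 -> -5 -> 5 -> 12 -> 14
  17 -> -17 -> 17 -> 24 -> 26
  -35 -> 35 -> 35 -> 42 -> 44
  -15 -> 15 -> 15 -> 22 -> 24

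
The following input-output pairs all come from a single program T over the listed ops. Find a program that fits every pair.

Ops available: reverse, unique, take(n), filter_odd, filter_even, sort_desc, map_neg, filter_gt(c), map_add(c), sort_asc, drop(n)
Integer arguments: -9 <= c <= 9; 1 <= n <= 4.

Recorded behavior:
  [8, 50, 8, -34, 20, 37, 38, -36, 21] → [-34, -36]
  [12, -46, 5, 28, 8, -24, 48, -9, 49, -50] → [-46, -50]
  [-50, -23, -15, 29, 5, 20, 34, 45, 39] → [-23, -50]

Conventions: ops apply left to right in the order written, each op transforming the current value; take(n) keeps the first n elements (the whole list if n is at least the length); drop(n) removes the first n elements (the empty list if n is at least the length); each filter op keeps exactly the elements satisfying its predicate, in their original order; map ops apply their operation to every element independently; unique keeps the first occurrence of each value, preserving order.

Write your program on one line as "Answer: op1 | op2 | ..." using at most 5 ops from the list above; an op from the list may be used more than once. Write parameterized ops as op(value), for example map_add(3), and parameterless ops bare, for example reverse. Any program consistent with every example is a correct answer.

unique | reverse | sort_asc | take(2) | sort_desc

Check, running the answer program on each example:
  [8, 50, 8, -34, 20, 37, 38, -36, 21] -> [8, 50, -34, 20, 37, 38, -36, 21] -> [21, -36, 38, 37, 20, -34, 50, 8] -> [-36, -34, 8, 20, 21, 37, 38, 50] -> [-36, -34] -> [-34, -36]
  [12, -46, 5, 28, 8, -24, 48, -9, 49, -50] -> [12, -46, 5, 28, 8, -24, 48, -9, 49, -50] -> [-50, 49, -9, 48, -24, 8, 28, 5, -46, 12] -> [-50, -46, -24, -9, 5, 8, 12, 28, 48, 49] -> [-50, -46] -> [-46, -50]
  [-50, -23, -15, 29, 5, 20, 34, 45, 39] -> [-50, -23, -15, 29, 5, 20, 34, 45, 39] -> [39, 45, 34, 20, 5, 29, -15, -23, -50] -> [-50, -23, -15, 5, 20, 29, 34, 39, 45] -> [-50, -23] -> [-23, -50]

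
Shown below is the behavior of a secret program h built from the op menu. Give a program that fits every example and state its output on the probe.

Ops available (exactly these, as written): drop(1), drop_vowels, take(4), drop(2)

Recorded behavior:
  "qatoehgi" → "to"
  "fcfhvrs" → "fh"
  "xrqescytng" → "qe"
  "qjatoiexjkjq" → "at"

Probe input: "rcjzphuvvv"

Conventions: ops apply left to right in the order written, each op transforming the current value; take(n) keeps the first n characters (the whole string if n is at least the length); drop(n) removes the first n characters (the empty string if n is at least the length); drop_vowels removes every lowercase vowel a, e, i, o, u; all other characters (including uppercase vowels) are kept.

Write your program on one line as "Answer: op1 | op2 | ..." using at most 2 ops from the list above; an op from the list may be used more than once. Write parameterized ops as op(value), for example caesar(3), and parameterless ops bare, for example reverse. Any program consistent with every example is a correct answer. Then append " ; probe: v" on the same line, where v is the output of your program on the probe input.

take(4) | drop(2) ; probe: "jz"

Check, running the answer program on each example:
  "qatoehgi" -> "qato" -> "to"
  "fcfhvrs" -> "fcfh" -> "fh"
  "xrqescytng" -> "xrqe" -> "qe"
  "qjatoiexjkjq" -> "qjat" -> "at"
  probe: "rcjzphuvvv" -> "rcjz" -> "jz"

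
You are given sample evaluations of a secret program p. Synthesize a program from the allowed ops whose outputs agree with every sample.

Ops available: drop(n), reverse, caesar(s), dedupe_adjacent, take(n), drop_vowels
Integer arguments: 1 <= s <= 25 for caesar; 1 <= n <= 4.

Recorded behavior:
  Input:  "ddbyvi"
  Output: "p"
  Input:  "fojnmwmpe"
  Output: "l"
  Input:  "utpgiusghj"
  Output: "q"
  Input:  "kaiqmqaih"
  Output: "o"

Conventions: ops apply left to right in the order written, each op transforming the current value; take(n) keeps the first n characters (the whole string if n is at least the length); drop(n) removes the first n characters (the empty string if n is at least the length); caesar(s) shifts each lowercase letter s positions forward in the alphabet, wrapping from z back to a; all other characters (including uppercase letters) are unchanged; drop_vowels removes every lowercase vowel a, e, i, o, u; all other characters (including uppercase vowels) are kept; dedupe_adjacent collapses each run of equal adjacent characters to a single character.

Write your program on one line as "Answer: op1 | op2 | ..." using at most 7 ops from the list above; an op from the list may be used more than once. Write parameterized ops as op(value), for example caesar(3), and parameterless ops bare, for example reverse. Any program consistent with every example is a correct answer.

caesar(4) | dedupe_adjacent | caesar(17) | caesar(12) | reverse | take(1)

Check, running the answer program on each example:
  "ddbyvi" -> "hhfczm" -> "hfczm" -> "ywtqd" -> "kifcp" -> "pcfik" -> "p"
  "fojnmwmpe" -> "jsnrqaqti" -> "jsnrqaqti" -> "ajeihrhkz" -> "mvqutdtwl" -> "lwtdtuqvm" -> "l"
  "utpgiusghj" -> "yxtkmywkln" -> "yxtkmywkln" -> "pokbdpnbce" -> "bawnpbznoq" -> "qonzbpnwab" -> "q"
  "kaiqmqaih" -> "oemuqueml" -> "oemuqueml" -> "fvdlhlvdc" -> "rhpxtxhpo" -> "ophxtxphr" -> "o"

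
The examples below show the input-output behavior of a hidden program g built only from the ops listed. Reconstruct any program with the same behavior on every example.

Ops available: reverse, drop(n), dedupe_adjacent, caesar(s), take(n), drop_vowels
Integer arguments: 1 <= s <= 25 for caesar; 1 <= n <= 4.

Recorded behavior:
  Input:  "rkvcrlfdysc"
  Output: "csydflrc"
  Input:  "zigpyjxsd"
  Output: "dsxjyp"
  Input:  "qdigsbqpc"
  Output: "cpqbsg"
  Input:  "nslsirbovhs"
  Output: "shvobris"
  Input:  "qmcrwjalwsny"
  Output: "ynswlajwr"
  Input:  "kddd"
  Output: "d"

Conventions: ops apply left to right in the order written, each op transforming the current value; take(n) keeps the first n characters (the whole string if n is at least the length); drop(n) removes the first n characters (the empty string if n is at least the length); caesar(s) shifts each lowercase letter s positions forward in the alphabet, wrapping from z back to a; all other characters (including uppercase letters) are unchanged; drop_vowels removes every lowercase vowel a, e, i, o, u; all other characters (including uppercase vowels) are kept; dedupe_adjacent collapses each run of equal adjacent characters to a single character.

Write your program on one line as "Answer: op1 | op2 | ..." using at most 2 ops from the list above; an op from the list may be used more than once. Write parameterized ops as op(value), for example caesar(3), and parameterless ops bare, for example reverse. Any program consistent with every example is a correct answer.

drop(3) | reverse

Check, running the answer program on each example:
  "rkvcrlfdysc" -> "crlfdysc" -> "csydflrc"
  "zigpyjxsd" -> "pyjxsd" -> "dsxjyp"
  "qdigsbqpc" -> "gsbqpc" -> "cpqbsg"
  "nslsirbovhs" -> "sirbovhs" -> "shvobris"
  "qmcrwjalwsny" -> "rwjalwsny" -> "ynswlajwr"
  "kddd" -> "d" -> "d"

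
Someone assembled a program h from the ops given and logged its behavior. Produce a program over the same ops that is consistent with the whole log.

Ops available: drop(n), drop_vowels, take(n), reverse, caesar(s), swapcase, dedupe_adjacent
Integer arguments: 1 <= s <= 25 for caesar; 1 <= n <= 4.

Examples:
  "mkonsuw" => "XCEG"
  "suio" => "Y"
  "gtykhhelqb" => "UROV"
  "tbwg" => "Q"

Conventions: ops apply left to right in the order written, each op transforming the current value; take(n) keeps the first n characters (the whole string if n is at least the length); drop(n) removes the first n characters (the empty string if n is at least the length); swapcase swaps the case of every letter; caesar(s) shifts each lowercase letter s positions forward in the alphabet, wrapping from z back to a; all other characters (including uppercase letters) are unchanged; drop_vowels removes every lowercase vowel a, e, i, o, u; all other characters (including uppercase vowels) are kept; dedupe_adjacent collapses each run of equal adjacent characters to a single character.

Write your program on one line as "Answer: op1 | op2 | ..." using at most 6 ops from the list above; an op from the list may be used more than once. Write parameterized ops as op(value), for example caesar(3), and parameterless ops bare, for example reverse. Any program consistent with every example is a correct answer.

dedupe_adjacent | caesar(10) | drop(3) | take(4) | swapcase

Check, running the answer program on each example:
  "mkonsuw" -> "mkonsuw" -> "wuyxceg" -> "xceg" -> "xceg" -> "XCEG"
  "suio" -> "suio" -> "cesy" -> "y" -> "y" -> "Y"
  "gtykhhelqb" -> "gtykhelqb" -> "qdiuroval" -> "uroval" -> "urov" -> "UROV"
  "tbwg" -> "tbwg" -> "dlgq" -> "q" -> "q" -> "Q"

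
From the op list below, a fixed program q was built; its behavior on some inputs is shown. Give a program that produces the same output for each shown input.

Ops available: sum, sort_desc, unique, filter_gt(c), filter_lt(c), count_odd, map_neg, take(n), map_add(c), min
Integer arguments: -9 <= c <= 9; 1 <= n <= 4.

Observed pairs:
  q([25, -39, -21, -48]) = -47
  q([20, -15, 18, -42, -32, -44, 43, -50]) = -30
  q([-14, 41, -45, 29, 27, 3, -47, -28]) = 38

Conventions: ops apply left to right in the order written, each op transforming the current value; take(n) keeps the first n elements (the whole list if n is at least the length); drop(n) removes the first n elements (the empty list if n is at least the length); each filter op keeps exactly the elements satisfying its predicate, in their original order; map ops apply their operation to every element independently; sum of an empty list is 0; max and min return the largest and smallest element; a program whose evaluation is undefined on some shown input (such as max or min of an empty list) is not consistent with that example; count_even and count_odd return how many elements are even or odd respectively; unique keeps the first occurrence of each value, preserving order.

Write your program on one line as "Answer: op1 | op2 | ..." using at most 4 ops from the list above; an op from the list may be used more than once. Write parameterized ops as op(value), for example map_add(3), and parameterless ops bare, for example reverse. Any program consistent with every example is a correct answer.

sort_desc | map_add(6) | map_add(3) | sum

Check, running the answer program on each example:
  [25, -39, -21, -48] -> [25, -21, -39, -48] -> [31, -15, -33, -42] -> [34, -12, -30, -39] -> -47
  [20, -15, 18, -42, -32, -44, 43, -50] -> [43, 20, 18, -15, -32, -42, -44, -50] -> [49, 26, 24, -9, -26, -36, -38, -44] -> [52, 29, 27, -6, -23, -33, -35, -41] -> -30
  [-14, 41, -45, 29, 27, 3, -47, -28] -> [41, 29, 27, 3, -14, -28, -45, -47] -> [47, 35, 33, 9, -8, -22, -39, -41] -> [50, 38, 36, 12, -5, -19, -36, -38] -> 38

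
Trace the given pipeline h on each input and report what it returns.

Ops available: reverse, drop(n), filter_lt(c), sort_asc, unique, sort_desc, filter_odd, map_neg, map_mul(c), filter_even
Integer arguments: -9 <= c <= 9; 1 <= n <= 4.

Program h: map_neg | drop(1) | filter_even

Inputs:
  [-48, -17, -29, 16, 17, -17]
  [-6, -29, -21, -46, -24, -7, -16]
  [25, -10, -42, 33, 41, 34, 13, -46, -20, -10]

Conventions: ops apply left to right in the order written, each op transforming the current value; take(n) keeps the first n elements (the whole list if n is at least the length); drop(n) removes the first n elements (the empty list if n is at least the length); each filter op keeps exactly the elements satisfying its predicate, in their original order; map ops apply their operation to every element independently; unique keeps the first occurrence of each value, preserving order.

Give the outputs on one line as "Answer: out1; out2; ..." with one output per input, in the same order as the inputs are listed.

[-16]; [46, 24, 16]; [10, 42, -34, 46, 20, 10]

Execution, op by op:
  [-48, -17, -29, 16, 17, -17] -> [48, 17, 29, -16, -17, 17] -> [17, 29, -16, -17, 17] -> [-16]
  [-6, -29, -21, -46, -24, -7, -16] -> [6, 29, 21, 46, 24, 7, 16] -> [29, 21, 46, 24, 7, 16] -> [46, 24, 16]
  [25, -10, -42, 33, 41, 34, 13, -46, -20, -10] -> [-25, 10, 42, -33, -41, -34, -13, 46, 20, 10] -> [10, 42, -33, -41, -34, -13, 46, 20, 10] -> [10, 42, -34, 46, 20, 10]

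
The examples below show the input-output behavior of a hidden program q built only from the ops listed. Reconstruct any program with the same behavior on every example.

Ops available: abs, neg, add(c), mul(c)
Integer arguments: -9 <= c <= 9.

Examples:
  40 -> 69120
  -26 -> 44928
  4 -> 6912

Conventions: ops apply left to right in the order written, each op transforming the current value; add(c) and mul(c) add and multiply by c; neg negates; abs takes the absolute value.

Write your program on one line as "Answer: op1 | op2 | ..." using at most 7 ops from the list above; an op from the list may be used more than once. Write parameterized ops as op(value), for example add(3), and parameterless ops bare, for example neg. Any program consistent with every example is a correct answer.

abs | mul(3) | mul(8) | mul(-1) | mul(8) | mul(-9)

Check, running the answer program on each example:
  40 -> 40 -> 120 -> 960 -> -960 -> -7680 -> 69120
  -26 -> 26 -> 78 -> 624 -> -624 -> -4992 -> 44928
  4 -> 4 -> 12 -> 96 -> -96 -> -768 -> 6912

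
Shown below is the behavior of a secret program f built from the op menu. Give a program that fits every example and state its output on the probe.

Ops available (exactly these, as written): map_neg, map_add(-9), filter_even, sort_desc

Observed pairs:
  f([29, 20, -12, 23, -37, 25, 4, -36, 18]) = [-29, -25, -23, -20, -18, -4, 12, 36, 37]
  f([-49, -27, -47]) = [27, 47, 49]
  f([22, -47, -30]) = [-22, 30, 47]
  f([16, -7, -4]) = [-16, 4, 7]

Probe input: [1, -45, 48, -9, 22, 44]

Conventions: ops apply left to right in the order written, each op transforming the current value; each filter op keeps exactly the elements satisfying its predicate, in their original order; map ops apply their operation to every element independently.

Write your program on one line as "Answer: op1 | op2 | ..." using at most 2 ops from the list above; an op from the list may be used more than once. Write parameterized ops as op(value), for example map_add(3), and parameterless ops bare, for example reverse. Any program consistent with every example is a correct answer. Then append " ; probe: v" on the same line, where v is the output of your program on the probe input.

sort_desc | map_neg ; probe: [-48, -44, -22, -1, 9, 45]

Check, running the answer program on each example:
  [29, 20, -12, 23, -37, 25, 4, -36, 18] -> [29, 25, 23, 20, 18, 4, -12, -36, -37] -> [-29, -25, -23, -20, -18, -4, 12, 36, 37]
  [-49, -27, -47] -> [-27, -47, -49] -> [27, 47, 49]
  [22, -47, -30] -> [22, -30, -47] -> [-22, 30, 47]
  [16, -7, -4] -> [16, -4, -7] -> [-16, 4, 7]
  probe: [1, -45, 48, -9, 22, 44] -> [48, 44, 22, 1, -9, -45] -> [-48, -44, -22, -1, 9, 45]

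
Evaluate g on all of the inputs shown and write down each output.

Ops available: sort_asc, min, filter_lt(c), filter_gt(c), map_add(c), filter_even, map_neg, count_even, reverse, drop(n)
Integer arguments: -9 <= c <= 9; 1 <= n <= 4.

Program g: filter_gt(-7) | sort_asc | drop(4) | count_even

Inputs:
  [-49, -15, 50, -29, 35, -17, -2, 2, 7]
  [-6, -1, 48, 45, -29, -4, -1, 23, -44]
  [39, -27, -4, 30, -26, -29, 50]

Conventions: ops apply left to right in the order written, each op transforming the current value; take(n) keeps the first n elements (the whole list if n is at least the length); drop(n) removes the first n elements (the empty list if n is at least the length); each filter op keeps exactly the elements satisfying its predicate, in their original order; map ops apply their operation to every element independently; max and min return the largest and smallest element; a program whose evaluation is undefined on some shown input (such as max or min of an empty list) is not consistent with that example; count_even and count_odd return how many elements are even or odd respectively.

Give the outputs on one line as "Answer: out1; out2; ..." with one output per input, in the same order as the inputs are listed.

Execution, op by op:
  [-49, -15, 50, -29, 35, -17, -2, 2, 7] -> [50, 35, -2, 2, 7] -> [-2, 2, 7, 35, 50] -> [50] -> 1
  [-6, -1, 48, 45, -29, -4, -1, 23, -44] -> [-6, -1, 48, 45, -4, -1, 23] -> [-6, -4, -1, -1, 23, 45, 48] -> [23, 45, 48] -> 1
  [39, -27, -4, 30, -26, -29, 50] -> [39, -4, 30, 50] -> [-4, 30, 39, 50] -> [] -> 0

1; 1; 0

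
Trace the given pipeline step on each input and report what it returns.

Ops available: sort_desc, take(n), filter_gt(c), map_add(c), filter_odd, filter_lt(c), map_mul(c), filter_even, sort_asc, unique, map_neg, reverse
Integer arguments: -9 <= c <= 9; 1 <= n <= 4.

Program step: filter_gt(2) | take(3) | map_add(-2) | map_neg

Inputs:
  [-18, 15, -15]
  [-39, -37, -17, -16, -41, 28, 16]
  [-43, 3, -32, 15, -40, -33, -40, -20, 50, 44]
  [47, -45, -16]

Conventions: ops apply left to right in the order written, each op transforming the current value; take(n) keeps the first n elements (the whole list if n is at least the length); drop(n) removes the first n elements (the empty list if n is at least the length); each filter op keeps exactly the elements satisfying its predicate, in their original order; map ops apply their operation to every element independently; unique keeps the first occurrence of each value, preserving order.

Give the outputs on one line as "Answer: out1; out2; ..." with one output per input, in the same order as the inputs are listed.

[-13]; [-26, -14]; [-1, -13, -48]; [-45]

Execution, op by op:
  [-18, 15, -15] -> [15] -> [15] -> [13] -> [-13]
  [-39, -37, -17, -16, -41, 28, 16] -> [28, 16] -> [28, 16] -> [26, 14] -> [-26, -14]
  [-43, 3, -32, 15, -40, -33, -40, -20, 50, 44] -> [3, 15, 50, 44] -> [3, 15, 50] -> [1, 13, 48] -> [-1, -13, -48]
  [47, -45, -16] -> [47] -> [47] -> [45] -> [-45]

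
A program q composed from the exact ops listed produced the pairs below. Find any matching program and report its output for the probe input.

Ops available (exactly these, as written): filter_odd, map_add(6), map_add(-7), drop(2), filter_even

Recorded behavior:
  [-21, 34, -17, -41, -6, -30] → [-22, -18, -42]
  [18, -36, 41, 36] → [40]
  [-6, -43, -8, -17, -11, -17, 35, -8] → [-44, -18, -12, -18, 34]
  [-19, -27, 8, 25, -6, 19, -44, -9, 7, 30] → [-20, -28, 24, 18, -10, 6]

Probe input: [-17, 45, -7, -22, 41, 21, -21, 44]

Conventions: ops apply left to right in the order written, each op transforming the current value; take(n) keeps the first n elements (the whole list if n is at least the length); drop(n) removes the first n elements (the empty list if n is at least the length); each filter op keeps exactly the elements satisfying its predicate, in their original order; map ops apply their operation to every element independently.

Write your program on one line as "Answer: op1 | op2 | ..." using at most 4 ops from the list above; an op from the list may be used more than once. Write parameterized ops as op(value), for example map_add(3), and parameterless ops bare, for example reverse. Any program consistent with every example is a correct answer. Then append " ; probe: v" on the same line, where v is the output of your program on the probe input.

map_add(-7) | filter_even | map_add(6) ; probe: [-18, 44, -8, 40, 20, -22]

Check, running the answer program on each example:
  [-21, 34, -17, -41, -6, -30] -> [-28, 27, -24, -48, -13, -37] -> [-28, -24, -48] -> [-22, -18, -42]
  [18, -36, 41, 36] -> [11, -43, 34, 29] -> [34] -> [40]
  [-6, -43, -8, -17, -11, -17, 35, -8] -> [-13, -50, -15, -24, -18, -24, 28, -15] -> [-50, -24, -18, -24, 28] -> [-44, -18, -12, -18, 34]
  [-19, -27, 8, 25, -6, 19, -44, -9, 7, 30] -> [-26, -34, 1, 18, -13, 12, -51, -16, 0, 23] -> [-26, -34, 18, 12, -16, 0] -> [-20, -28, 24, 18, -10, 6]
  probe: [-17, 45, -7, -22, 41, 21, -21, 44] -> [-24, 38, -14, -29, 34, 14, -28, 37] -> [-24, 38, -14, 34, 14, -28] -> [-18, 44, -8, 40, 20, -22]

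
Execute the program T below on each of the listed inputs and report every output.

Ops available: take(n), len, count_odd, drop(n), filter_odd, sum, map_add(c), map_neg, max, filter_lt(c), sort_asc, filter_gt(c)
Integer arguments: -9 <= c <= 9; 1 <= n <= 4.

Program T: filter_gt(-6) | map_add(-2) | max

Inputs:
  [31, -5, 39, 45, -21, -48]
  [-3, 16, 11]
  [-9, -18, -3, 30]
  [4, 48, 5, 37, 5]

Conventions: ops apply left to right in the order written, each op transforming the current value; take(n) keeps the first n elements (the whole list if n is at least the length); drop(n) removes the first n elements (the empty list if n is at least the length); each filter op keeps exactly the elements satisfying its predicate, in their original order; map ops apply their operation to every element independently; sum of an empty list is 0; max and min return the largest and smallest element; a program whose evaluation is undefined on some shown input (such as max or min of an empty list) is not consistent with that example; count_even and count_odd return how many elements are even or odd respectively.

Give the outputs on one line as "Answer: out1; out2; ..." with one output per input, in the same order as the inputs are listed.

Execution, op by op:
  [31, -5, 39, 45, -21, -48] -> [31, -5, 39, 45] -> [29, -7, 37, 43] -> 43
  [-3, 16, 11] -> [-3, 16, 11] -> [-5, 14, 9] -> 14
  [-9, -18, -3, 30] -> [-3, 30] -> [-5, 28] -> 28
  [4, 48, 5, 37, 5] -> [4, 48, 5, 37, 5] -> [2, 46, 3, 35, 3] -> 46

43; 14; 28; 46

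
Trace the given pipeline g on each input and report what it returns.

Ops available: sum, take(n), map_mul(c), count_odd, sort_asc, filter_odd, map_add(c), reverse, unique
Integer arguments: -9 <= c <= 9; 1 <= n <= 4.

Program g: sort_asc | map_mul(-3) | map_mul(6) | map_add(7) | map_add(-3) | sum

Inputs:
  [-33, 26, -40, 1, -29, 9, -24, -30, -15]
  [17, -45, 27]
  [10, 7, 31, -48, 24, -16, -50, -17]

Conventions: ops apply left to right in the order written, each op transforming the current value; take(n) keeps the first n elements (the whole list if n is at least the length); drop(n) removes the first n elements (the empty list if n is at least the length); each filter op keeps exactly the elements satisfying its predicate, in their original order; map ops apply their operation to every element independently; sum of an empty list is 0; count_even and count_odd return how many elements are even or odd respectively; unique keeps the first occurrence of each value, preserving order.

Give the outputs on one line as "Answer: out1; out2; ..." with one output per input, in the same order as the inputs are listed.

2466; 30; 1094

Execution, op by op:
  [-33, 26, -40, 1, -29, 9, -24, -30, -15] -> [-40, -33, -30, -29, -24, -15, 1, 9, 26] -> [120, 99, 90, 87, 72, 45, -3, -27, -78] -> [720, 594, 540, 522, 432, 270, -18, -162, -468] -> [727, 601, 547, 529, 439, 277, -11, -155, -461] -> [724, 598, 544, 526, 436, 274, -14, -158, -464] -> 2466
  [17, -45, 27] -> [-45, 17, 27] -> [135, -51, -81] -> [810, -306, -486] -> [817, -299, -479] -> [814, -302, -482] -> 30
  [10, 7, 31, -48, 24, -16, -50, -17] -> [-50, -48, -17, -16, 7, 10, 24, 31] -> [150, 144, 51, 48, -21, -30, -72, -93] -> [900, 864, 306, 288, -126, -180, -432, -558] -> [907, 871, 313, 295, -119, -173, -425, -551] -> [904, 868, 310, 292, -122, -176, -428, -554] -> 1094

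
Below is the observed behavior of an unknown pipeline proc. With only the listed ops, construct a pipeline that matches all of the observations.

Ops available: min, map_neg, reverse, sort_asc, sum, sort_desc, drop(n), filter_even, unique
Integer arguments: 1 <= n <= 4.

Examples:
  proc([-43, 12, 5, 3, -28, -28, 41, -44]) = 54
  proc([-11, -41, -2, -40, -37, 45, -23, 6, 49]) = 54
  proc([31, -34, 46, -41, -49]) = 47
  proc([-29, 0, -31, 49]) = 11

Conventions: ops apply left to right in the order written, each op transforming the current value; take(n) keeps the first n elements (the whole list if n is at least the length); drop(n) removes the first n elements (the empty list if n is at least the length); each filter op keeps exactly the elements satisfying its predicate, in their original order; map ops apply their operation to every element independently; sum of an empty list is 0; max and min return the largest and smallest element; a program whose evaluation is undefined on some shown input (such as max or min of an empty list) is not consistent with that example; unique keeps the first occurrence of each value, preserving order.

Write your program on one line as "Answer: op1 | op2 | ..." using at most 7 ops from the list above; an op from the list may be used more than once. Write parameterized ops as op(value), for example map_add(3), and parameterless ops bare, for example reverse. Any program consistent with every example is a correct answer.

unique | sort_desc | sort_asc | map_neg | sort_asc | sum

Check, running the answer program on each example:
  [-43, 12, 5, 3, -28, -28, 41, -44] -> [-43, 12, 5, 3, -28, 41, -44] -> [41, 12, 5, 3, -28, -43, -44] -> [-44, -43, -28, 3, 5, 12, 41] -> [44, 43, 28, -3, -5, -12, -41] -> [-41, -12, -5, -3, 28, 43, 44] -> 54
  [-11, -41, -2, -40, -37, 45, -23, 6, 49] -> [-11, -41, -2, -40, -37, 45, -23, 6, 49] -> [49, 45, 6, -2, -11, -23, -37, -40, -41] -> [-41, -40, -37, -23, -11, -2, 6, 45, 49] -> [41, 40, 37, 23, 11, 2, -6, -45, -49] -> [-49, -45, -6, 2, 11, 23, 37, 40, 41] -> 54
  [31, -34, 46, -41, -49] -> [31, -34, 46, -41, -49] -> [46, 31, -34, -41, -49] -> [-49, -41, -34, 31, 46] -> [49, 41, 34, -31, -46] -> [-46, -31, 34, 41, 49] -> 47
  [-29, 0, -31, 49] -> [-29, 0, -31, 49] -> [49, 0, -29, -31] -> [-31, -29, 0, 49] -> [31, 29, 0, -49] -> [-49, 0, 29, 31] -> 11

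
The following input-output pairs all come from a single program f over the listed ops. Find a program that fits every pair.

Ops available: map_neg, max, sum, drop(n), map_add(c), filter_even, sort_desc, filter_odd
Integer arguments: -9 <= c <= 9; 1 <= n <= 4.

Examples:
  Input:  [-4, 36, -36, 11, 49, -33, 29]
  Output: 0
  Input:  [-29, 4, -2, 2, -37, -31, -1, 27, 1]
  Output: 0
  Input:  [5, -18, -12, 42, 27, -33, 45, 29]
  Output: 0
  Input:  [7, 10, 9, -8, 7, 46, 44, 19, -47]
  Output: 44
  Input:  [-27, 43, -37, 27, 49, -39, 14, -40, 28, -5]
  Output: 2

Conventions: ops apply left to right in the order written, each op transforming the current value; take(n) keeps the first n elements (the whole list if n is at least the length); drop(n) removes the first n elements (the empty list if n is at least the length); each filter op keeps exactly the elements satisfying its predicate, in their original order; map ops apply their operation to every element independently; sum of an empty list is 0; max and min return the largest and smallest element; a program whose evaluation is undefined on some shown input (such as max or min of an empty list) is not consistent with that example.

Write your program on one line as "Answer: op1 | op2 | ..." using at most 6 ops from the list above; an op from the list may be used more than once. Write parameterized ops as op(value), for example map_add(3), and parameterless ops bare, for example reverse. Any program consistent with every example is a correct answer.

drop(2) | drop(4) | filter_even | sort_desc | sum

Check, running the answer program on each example:
  [-4, 36, -36, 11, 49, -33, 29] -> [-36, 11, 49, -33, 29] -> [29] -> [] -> [] -> 0
  [-29, 4, -2, 2, -37, -31, -1, 27, 1] -> [-2, 2, -37, -31, -1, 27, 1] -> [-1, 27, 1] -> [] -> [] -> 0
  [5, -18, -12, 42, 27, -33, 45, 29] -> [-12, 42, 27, -33, 45, 29] -> [45, 29] -> [] -> [] -> 0
  [7, 10, 9, -8, 7, 46, 44, 19, -47] -> [9, -8, 7, 46, 44, 19, -47] -> [44, 19, -47] -> [44] -> [44] -> 44
  [-27, 43, -37, 27, 49, -39, 14, -40, 28, -5] -> [-37, 27, 49, -39, 14, -40, 28, -5] -> [14, -40, 28, -5] -> [14, -40, 28] -> [28, 14, -40] -> 2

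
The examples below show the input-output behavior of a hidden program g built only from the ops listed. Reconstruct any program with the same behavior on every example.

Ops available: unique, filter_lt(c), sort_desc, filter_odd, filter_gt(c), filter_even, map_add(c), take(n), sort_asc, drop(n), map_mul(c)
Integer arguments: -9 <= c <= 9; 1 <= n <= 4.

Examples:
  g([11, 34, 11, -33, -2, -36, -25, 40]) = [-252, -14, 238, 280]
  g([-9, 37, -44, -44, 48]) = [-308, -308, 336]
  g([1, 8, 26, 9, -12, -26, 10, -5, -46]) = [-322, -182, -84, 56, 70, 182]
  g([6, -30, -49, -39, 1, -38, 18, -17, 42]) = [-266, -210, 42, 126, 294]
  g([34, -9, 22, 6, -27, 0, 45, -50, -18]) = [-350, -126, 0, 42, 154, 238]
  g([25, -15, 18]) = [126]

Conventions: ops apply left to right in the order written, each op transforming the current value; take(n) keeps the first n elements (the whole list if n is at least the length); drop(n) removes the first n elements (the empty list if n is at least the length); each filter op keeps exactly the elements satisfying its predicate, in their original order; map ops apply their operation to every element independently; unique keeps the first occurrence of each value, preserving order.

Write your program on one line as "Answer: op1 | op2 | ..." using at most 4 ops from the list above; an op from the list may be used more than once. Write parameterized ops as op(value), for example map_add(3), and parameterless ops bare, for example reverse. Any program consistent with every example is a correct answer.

filter_even | map_mul(7) | sort_asc

Check, running the answer program on each example:
  [11, 34, 11, -33, -2, -36, -25, 40] -> [34, -2, -36, 40] -> [238, -14, -252, 280] -> [-252, -14, 238, 280]
  [-9, 37, -44, -44, 48] -> [-44, -44, 48] -> [-308, -308, 336] -> [-308, -308, 336]
  [1, 8, 26, 9, -12, -26, 10, -5, -46] -> [8, 26, -12, -26, 10, -46] -> [56, 182, -84, -182, 70, -322] -> [-322, -182, -84, 56, 70, 182]
  [6, -30, -49, -39, 1, -38, 18, -17, 42] -> [6, -30, -38, 18, 42] -> [42, -210, -266, 126, 294] -> [-266, -210, 42, 126, 294]
  [34, -9, 22, 6, -27, 0, 45, -50, -18] -> [34, 22, 6, 0, -50, -18] -> [238, 154, 42, 0, -350, -126] -> [-350, -126, 0, 42, 154, 238]
  [25, -15, 18] -> [18] -> [126] -> [126]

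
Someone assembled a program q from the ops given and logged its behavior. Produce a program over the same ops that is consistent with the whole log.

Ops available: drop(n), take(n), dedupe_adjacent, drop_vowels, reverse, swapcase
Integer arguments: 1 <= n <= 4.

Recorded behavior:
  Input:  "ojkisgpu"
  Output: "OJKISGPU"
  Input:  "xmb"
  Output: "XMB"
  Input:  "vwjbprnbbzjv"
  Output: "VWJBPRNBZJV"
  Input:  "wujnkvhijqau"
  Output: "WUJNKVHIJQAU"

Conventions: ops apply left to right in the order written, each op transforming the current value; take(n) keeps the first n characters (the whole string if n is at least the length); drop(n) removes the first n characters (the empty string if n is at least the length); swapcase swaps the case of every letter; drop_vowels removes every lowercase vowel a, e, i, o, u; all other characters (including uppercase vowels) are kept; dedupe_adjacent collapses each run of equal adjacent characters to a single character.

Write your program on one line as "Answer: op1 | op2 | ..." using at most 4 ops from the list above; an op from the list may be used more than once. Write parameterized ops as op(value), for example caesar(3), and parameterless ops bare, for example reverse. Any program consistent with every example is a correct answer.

reverse | swapcase | dedupe_adjacent | reverse

Check, running the answer program on each example:
  "ojkisgpu" -> "upgsikjo" -> "UPGSIKJO" -> "UPGSIKJO" -> "OJKISGPU"
  "xmb" -> "bmx" -> "BMX" -> "BMX" -> "XMB"
  "vwjbprnbbzjv" -> "vjzbbnrpbjwv" -> "VJZBBNRPBJWV" -> "VJZBNRPBJWV" -> "VWJBPRNBZJV"
  "wujnkvhijqau" -> "uaqjihvknjuw" -> "UAQJIHVKNJUW" -> "UAQJIHVKNJUW" -> "WUJNKVHIJQAU"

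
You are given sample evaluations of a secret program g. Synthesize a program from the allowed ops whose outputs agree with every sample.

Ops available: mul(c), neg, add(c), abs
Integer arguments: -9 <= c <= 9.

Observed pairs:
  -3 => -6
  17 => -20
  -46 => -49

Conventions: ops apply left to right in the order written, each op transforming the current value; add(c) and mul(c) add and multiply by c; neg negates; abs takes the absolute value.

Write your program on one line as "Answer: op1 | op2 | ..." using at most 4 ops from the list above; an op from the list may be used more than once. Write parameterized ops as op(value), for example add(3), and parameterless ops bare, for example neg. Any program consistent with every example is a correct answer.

abs | add(4) | neg | add(1)

Check, running the answer program on each example:
  -3 -> 3 -> 7 -> -7 -> -6
  17 -> 17 -> 21 -> -21 -> -20
  -46 -> 46 -> 50 -> -50 -> -49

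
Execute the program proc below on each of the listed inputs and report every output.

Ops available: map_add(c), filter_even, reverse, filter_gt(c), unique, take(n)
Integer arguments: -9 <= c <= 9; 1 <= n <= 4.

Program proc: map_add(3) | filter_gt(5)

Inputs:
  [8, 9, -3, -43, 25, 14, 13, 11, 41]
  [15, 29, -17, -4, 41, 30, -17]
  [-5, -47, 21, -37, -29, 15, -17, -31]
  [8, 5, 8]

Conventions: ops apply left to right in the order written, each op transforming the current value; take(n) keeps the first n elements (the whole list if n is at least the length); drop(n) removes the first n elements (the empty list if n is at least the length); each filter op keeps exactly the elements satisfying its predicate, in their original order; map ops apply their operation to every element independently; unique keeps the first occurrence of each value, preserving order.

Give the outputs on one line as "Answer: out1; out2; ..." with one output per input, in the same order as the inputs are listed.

Execution, op by op:
  [8, 9, -3, -43, 25, 14, 13, 11, 41] -> [11, 12, 0, -40, 28, 17, 16, 14, 44] -> [11, 12, 28, 17, 16, 14, 44]
  [15, 29, -17, -4, 41, 30, -17] -> [18, 32, -14, -1, 44, 33, -14] -> [18, 32, 44, 33]
  [-5, -47, 21, -37, -29, 15, -17, -31] -> [-2, -44, 24, -34, -26, 18, -14, -28] -> [24, 18]
  [8, 5, 8] -> [11, 8, 11] -> [11, 8, 11]

[11, 12, 28, 17, 16, 14, 44]; [18, 32, 44, 33]; [24, 18]; [11, 8, 11]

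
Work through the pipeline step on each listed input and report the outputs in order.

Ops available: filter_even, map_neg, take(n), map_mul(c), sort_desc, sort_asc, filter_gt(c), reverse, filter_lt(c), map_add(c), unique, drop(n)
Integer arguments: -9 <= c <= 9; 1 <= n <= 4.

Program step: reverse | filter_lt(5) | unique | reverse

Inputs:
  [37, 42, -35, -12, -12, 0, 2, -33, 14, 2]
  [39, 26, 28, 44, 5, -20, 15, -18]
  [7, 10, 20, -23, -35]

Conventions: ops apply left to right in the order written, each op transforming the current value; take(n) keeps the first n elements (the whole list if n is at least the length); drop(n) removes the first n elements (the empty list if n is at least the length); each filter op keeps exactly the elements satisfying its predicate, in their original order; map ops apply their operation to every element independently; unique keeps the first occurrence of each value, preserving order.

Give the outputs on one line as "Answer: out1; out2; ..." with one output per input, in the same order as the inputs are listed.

[-35, -12, 0, -33, 2]; [-20, -18]; [-23, -35]

Execution, op by op:
  [37, 42, -35, -12, -12, 0, 2, -33, 14, 2] -> [2, 14, -33, 2, 0, -12, -12, -35, 42, 37] -> [2, -33, 2, 0, -12, -12, -35] -> [2, -33, 0, -12, -35] -> [-35, -12, 0, -33, 2]
  [39, 26, 28, 44, 5, -20, 15, -18] -> [-18, 15, -20, 5, 44, 28, 26, 39] -> [-18, -20] -> [-18, -20] -> [-20, -18]
  [7, 10, 20, -23, -35] -> [-35, -23, 20, 10, 7] -> [-35, -23] -> [-35, -23] -> [-23, -35]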